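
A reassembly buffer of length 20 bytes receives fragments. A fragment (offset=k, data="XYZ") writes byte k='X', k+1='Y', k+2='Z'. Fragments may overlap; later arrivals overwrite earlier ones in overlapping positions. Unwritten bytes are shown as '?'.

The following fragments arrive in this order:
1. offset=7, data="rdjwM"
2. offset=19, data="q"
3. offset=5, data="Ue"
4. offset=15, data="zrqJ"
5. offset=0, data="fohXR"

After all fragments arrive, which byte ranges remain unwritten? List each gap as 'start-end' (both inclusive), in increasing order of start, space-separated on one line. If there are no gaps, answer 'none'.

Fragment 1: offset=7 len=5
Fragment 2: offset=19 len=1
Fragment 3: offset=5 len=2
Fragment 4: offset=15 len=4
Fragment 5: offset=0 len=5
Gaps: 12-14

Answer: 12-14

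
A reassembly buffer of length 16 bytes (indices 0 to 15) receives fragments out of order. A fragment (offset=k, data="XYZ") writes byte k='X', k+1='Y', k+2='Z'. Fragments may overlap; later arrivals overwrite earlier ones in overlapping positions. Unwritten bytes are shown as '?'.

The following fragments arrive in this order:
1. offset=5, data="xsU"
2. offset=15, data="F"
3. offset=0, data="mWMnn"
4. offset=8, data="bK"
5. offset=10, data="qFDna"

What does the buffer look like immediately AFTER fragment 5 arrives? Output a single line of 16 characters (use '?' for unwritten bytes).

Fragment 1: offset=5 data="xsU" -> buffer=?????xsU????????
Fragment 2: offset=15 data="F" -> buffer=?????xsU???????F
Fragment 3: offset=0 data="mWMnn" -> buffer=mWMnnxsU???????F
Fragment 4: offset=8 data="bK" -> buffer=mWMnnxsUbK?????F
Fragment 5: offset=10 data="qFDna" -> buffer=mWMnnxsUbKqFDnaF

Answer: mWMnnxsUbKqFDnaF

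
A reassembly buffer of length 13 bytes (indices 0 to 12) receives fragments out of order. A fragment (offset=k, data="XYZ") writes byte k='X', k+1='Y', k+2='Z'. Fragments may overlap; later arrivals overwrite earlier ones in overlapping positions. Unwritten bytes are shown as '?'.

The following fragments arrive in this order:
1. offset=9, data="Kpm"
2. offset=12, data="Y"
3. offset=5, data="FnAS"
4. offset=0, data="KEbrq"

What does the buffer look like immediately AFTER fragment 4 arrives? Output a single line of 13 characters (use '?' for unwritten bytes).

Answer: KEbrqFnASKpmY

Derivation:
Fragment 1: offset=9 data="Kpm" -> buffer=?????????Kpm?
Fragment 2: offset=12 data="Y" -> buffer=?????????KpmY
Fragment 3: offset=5 data="FnAS" -> buffer=?????FnASKpmY
Fragment 4: offset=0 data="KEbrq" -> buffer=KEbrqFnASKpmY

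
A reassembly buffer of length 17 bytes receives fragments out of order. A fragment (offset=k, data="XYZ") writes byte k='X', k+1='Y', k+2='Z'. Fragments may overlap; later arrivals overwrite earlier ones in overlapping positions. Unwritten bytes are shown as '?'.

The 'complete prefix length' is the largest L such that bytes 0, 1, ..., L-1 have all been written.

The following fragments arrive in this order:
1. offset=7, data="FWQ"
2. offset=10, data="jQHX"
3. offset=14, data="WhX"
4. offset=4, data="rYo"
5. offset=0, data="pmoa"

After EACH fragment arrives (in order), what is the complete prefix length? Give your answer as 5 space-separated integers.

Answer: 0 0 0 0 17

Derivation:
Fragment 1: offset=7 data="FWQ" -> buffer=???????FWQ??????? -> prefix_len=0
Fragment 2: offset=10 data="jQHX" -> buffer=???????FWQjQHX??? -> prefix_len=0
Fragment 3: offset=14 data="WhX" -> buffer=???????FWQjQHXWhX -> prefix_len=0
Fragment 4: offset=4 data="rYo" -> buffer=????rYoFWQjQHXWhX -> prefix_len=0
Fragment 5: offset=0 data="pmoa" -> buffer=pmoarYoFWQjQHXWhX -> prefix_len=17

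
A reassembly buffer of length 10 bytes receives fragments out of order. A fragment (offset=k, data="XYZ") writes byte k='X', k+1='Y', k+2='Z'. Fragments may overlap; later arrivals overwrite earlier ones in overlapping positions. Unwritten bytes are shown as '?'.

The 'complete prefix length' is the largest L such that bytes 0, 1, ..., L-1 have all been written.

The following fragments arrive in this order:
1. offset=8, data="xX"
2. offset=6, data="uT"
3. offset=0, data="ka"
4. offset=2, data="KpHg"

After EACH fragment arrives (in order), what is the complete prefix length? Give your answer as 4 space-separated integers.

Fragment 1: offset=8 data="xX" -> buffer=????????xX -> prefix_len=0
Fragment 2: offset=6 data="uT" -> buffer=??????uTxX -> prefix_len=0
Fragment 3: offset=0 data="ka" -> buffer=ka????uTxX -> prefix_len=2
Fragment 4: offset=2 data="KpHg" -> buffer=kaKpHguTxX -> prefix_len=10

Answer: 0 0 2 10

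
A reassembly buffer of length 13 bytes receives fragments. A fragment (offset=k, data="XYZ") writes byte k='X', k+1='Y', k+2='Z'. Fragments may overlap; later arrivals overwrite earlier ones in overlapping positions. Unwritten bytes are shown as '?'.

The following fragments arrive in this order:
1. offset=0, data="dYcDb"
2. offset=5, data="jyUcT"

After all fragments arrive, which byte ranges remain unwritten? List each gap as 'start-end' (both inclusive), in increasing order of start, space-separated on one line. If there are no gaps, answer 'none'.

Answer: 10-12

Derivation:
Fragment 1: offset=0 len=5
Fragment 2: offset=5 len=5
Gaps: 10-12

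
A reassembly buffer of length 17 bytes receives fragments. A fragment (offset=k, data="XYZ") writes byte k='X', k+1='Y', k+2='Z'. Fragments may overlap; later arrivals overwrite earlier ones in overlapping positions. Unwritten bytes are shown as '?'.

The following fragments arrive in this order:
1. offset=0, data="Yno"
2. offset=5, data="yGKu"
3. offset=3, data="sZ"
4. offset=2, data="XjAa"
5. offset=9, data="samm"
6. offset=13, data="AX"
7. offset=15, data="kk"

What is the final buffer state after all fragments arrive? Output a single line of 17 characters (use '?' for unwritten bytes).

Fragment 1: offset=0 data="Yno" -> buffer=Yno??????????????
Fragment 2: offset=5 data="yGKu" -> buffer=Yno??yGKu????????
Fragment 3: offset=3 data="sZ" -> buffer=YnosZyGKu????????
Fragment 4: offset=2 data="XjAa" -> buffer=YnXjAaGKu????????
Fragment 5: offset=9 data="samm" -> buffer=YnXjAaGKusamm????
Fragment 6: offset=13 data="AX" -> buffer=YnXjAaGKusammAX??
Fragment 7: offset=15 data="kk" -> buffer=YnXjAaGKusammAXkk

Answer: YnXjAaGKusammAXkk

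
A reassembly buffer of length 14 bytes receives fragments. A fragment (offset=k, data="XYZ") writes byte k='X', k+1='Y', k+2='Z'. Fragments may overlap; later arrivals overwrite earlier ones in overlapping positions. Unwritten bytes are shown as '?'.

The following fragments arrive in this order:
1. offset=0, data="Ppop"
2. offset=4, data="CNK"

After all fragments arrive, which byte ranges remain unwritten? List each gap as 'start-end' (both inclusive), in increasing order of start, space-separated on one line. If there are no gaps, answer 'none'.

Fragment 1: offset=0 len=4
Fragment 2: offset=4 len=3
Gaps: 7-13

Answer: 7-13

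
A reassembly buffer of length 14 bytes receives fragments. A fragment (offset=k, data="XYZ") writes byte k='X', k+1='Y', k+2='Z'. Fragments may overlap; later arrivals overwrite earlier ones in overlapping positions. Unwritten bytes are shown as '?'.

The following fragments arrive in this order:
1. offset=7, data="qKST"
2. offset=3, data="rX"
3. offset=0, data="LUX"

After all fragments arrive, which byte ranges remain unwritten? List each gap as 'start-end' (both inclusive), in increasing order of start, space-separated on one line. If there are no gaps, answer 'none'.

Fragment 1: offset=7 len=4
Fragment 2: offset=3 len=2
Fragment 3: offset=0 len=3
Gaps: 5-6 11-13

Answer: 5-6 11-13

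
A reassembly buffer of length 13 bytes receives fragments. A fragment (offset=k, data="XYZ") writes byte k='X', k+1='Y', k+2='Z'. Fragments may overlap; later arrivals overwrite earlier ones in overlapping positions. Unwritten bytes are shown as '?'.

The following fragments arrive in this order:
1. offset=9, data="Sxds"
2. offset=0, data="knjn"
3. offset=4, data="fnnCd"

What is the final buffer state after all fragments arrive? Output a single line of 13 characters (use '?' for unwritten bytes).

Fragment 1: offset=9 data="Sxds" -> buffer=?????????Sxds
Fragment 2: offset=0 data="knjn" -> buffer=knjn?????Sxds
Fragment 3: offset=4 data="fnnCd" -> buffer=knjnfnnCdSxds

Answer: knjnfnnCdSxds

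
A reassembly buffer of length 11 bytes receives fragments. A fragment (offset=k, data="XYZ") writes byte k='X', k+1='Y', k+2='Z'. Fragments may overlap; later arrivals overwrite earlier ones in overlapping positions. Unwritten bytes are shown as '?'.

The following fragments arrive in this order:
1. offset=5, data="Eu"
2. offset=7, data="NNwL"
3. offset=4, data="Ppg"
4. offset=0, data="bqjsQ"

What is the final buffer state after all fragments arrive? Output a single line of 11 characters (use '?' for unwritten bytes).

Fragment 1: offset=5 data="Eu" -> buffer=?????Eu????
Fragment 2: offset=7 data="NNwL" -> buffer=?????EuNNwL
Fragment 3: offset=4 data="Ppg" -> buffer=????PpgNNwL
Fragment 4: offset=0 data="bqjsQ" -> buffer=bqjsQpgNNwL

Answer: bqjsQpgNNwL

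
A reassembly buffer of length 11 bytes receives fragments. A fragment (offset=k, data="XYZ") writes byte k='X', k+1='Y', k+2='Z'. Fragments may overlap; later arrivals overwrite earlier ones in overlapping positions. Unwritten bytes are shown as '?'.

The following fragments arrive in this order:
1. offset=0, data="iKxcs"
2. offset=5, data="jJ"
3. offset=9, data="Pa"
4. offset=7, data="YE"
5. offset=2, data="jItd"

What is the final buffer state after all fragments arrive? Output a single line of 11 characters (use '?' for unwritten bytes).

Answer: iKjItdJYEPa

Derivation:
Fragment 1: offset=0 data="iKxcs" -> buffer=iKxcs??????
Fragment 2: offset=5 data="jJ" -> buffer=iKxcsjJ????
Fragment 3: offset=9 data="Pa" -> buffer=iKxcsjJ??Pa
Fragment 4: offset=7 data="YE" -> buffer=iKxcsjJYEPa
Fragment 5: offset=2 data="jItd" -> buffer=iKjItdJYEPa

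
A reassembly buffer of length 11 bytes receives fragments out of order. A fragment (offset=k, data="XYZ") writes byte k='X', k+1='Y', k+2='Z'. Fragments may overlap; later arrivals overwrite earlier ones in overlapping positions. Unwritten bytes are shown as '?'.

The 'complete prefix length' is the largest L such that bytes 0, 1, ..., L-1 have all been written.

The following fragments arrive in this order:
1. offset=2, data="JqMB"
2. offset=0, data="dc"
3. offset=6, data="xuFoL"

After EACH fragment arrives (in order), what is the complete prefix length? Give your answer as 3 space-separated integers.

Fragment 1: offset=2 data="JqMB" -> buffer=??JqMB????? -> prefix_len=0
Fragment 2: offset=0 data="dc" -> buffer=dcJqMB????? -> prefix_len=6
Fragment 3: offset=6 data="xuFoL" -> buffer=dcJqMBxuFoL -> prefix_len=11

Answer: 0 6 11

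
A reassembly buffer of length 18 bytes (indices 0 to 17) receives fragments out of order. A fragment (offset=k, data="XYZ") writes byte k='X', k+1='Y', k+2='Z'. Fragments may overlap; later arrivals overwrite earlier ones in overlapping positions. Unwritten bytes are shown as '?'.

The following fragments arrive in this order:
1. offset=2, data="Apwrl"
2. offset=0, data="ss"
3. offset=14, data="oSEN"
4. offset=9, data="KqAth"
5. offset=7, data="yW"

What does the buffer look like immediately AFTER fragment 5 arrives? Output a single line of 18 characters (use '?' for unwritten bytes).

Fragment 1: offset=2 data="Apwrl" -> buffer=??Apwrl???????????
Fragment 2: offset=0 data="ss" -> buffer=ssApwrl???????????
Fragment 3: offset=14 data="oSEN" -> buffer=ssApwrl???????oSEN
Fragment 4: offset=9 data="KqAth" -> buffer=ssApwrl??KqAthoSEN
Fragment 5: offset=7 data="yW" -> buffer=ssApwrlyWKqAthoSEN

Answer: ssApwrlyWKqAthoSEN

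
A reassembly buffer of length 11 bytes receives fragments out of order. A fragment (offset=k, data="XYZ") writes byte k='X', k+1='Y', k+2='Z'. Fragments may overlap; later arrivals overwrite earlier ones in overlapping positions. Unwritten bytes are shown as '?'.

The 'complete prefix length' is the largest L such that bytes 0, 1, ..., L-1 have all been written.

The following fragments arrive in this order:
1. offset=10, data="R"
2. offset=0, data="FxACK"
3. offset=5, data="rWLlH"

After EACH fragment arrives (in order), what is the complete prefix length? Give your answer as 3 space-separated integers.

Fragment 1: offset=10 data="R" -> buffer=??????????R -> prefix_len=0
Fragment 2: offset=0 data="FxACK" -> buffer=FxACK?????R -> prefix_len=5
Fragment 3: offset=5 data="rWLlH" -> buffer=FxACKrWLlHR -> prefix_len=11

Answer: 0 5 11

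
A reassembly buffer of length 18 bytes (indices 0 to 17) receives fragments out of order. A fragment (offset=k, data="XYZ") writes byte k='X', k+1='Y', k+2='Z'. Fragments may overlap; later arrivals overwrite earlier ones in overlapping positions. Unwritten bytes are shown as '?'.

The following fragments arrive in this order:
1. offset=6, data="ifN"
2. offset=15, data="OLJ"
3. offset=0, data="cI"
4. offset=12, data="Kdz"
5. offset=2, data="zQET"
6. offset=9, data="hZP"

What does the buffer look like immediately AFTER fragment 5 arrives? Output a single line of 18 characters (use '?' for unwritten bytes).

Fragment 1: offset=6 data="ifN" -> buffer=??????ifN?????????
Fragment 2: offset=15 data="OLJ" -> buffer=??????ifN??????OLJ
Fragment 3: offset=0 data="cI" -> buffer=cI????ifN??????OLJ
Fragment 4: offset=12 data="Kdz" -> buffer=cI????ifN???KdzOLJ
Fragment 5: offset=2 data="zQET" -> buffer=cIzQETifN???KdzOLJ

Answer: cIzQETifN???KdzOLJ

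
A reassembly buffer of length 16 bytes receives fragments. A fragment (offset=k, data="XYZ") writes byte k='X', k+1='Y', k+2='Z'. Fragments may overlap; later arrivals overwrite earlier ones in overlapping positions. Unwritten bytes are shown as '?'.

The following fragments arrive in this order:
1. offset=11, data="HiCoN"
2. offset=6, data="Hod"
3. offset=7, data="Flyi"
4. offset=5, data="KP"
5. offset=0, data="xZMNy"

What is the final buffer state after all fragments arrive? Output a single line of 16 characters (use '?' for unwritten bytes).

Answer: xZMNyKPFlyiHiCoN

Derivation:
Fragment 1: offset=11 data="HiCoN" -> buffer=???????????HiCoN
Fragment 2: offset=6 data="Hod" -> buffer=??????Hod??HiCoN
Fragment 3: offset=7 data="Flyi" -> buffer=??????HFlyiHiCoN
Fragment 4: offset=5 data="KP" -> buffer=?????KPFlyiHiCoN
Fragment 5: offset=0 data="xZMNy" -> buffer=xZMNyKPFlyiHiCoN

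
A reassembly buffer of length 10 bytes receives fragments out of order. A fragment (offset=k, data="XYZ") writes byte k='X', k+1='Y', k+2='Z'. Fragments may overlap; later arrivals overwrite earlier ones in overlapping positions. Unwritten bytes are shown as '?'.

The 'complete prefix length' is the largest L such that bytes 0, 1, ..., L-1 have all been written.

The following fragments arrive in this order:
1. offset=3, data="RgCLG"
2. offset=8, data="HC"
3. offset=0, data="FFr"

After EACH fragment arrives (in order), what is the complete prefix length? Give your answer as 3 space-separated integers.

Answer: 0 0 10

Derivation:
Fragment 1: offset=3 data="RgCLG" -> buffer=???RgCLG?? -> prefix_len=0
Fragment 2: offset=8 data="HC" -> buffer=???RgCLGHC -> prefix_len=0
Fragment 3: offset=0 data="FFr" -> buffer=FFrRgCLGHC -> prefix_len=10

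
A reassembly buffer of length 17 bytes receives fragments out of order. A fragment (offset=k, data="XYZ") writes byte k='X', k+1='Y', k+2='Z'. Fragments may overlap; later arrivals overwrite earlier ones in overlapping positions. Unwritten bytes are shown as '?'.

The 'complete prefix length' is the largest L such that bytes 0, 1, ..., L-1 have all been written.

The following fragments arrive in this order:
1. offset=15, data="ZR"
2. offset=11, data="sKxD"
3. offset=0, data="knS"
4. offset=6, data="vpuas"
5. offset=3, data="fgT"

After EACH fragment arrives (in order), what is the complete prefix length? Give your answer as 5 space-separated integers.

Fragment 1: offset=15 data="ZR" -> buffer=???????????????ZR -> prefix_len=0
Fragment 2: offset=11 data="sKxD" -> buffer=???????????sKxDZR -> prefix_len=0
Fragment 3: offset=0 data="knS" -> buffer=knS????????sKxDZR -> prefix_len=3
Fragment 4: offset=6 data="vpuas" -> buffer=knS???vpuassKxDZR -> prefix_len=3
Fragment 5: offset=3 data="fgT" -> buffer=knSfgTvpuassKxDZR -> prefix_len=17

Answer: 0 0 3 3 17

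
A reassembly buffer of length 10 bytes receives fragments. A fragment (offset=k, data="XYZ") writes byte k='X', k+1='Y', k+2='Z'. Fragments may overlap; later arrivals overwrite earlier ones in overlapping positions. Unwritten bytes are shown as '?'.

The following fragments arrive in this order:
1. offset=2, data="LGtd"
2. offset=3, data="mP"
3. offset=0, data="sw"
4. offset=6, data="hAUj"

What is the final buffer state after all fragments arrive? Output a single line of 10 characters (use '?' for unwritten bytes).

Fragment 1: offset=2 data="LGtd" -> buffer=??LGtd????
Fragment 2: offset=3 data="mP" -> buffer=??LmPd????
Fragment 3: offset=0 data="sw" -> buffer=swLmPd????
Fragment 4: offset=6 data="hAUj" -> buffer=swLmPdhAUj

Answer: swLmPdhAUj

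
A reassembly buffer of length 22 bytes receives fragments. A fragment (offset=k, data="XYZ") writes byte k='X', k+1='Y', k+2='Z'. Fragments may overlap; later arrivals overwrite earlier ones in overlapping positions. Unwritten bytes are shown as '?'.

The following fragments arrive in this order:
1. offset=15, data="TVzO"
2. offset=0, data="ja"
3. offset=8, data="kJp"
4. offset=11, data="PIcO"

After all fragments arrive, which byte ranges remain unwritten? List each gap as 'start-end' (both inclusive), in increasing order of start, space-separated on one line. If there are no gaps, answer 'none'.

Fragment 1: offset=15 len=4
Fragment 2: offset=0 len=2
Fragment 3: offset=8 len=3
Fragment 4: offset=11 len=4
Gaps: 2-7 19-21

Answer: 2-7 19-21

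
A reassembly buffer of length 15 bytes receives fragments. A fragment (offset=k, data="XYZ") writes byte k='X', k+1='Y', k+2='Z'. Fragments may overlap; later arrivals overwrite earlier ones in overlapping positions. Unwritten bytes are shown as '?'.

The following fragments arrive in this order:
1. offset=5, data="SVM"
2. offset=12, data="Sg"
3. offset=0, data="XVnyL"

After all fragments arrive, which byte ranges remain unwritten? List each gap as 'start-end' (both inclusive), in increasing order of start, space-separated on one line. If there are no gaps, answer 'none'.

Answer: 8-11 14-14

Derivation:
Fragment 1: offset=5 len=3
Fragment 2: offset=12 len=2
Fragment 3: offset=0 len=5
Gaps: 8-11 14-14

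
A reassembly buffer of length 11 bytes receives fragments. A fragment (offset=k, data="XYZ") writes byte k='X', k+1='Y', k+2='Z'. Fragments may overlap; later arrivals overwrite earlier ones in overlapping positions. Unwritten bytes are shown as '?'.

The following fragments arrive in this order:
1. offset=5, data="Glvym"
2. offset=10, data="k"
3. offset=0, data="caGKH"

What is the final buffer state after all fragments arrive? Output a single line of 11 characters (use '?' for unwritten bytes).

Answer: caGKHGlvymk

Derivation:
Fragment 1: offset=5 data="Glvym" -> buffer=?????Glvym?
Fragment 2: offset=10 data="k" -> buffer=?????Glvymk
Fragment 3: offset=0 data="caGKH" -> buffer=caGKHGlvymk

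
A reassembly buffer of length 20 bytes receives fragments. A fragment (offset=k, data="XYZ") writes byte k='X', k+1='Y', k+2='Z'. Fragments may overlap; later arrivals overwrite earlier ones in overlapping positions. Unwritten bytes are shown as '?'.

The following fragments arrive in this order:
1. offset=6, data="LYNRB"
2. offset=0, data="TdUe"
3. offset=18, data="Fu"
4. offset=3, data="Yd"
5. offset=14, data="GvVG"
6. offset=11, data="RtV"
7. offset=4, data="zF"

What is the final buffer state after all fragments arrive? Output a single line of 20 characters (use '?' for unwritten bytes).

Answer: TdUYzFLYNRBRtVGvVGFu

Derivation:
Fragment 1: offset=6 data="LYNRB" -> buffer=??????LYNRB?????????
Fragment 2: offset=0 data="TdUe" -> buffer=TdUe??LYNRB?????????
Fragment 3: offset=18 data="Fu" -> buffer=TdUe??LYNRB???????Fu
Fragment 4: offset=3 data="Yd" -> buffer=TdUYd?LYNRB???????Fu
Fragment 5: offset=14 data="GvVG" -> buffer=TdUYd?LYNRB???GvVGFu
Fragment 6: offset=11 data="RtV" -> buffer=TdUYd?LYNRBRtVGvVGFu
Fragment 7: offset=4 data="zF" -> buffer=TdUYzFLYNRBRtVGvVGFu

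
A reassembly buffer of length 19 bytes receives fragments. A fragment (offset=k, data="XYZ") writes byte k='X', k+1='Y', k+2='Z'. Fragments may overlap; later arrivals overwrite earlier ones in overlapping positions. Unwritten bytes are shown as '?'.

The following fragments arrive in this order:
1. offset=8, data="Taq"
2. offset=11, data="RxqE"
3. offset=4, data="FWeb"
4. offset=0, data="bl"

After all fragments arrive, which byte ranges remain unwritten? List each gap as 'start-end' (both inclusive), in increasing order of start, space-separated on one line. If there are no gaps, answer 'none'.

Answer: 2-3 15-18

Derivation:
Fragment 1: offset=8 len=3
Fragment 2: offset=11 len=4
Fragment 3: offset=4 len=4
Fragment 4: offset=0 len=2
Gaps: 2-3 15-18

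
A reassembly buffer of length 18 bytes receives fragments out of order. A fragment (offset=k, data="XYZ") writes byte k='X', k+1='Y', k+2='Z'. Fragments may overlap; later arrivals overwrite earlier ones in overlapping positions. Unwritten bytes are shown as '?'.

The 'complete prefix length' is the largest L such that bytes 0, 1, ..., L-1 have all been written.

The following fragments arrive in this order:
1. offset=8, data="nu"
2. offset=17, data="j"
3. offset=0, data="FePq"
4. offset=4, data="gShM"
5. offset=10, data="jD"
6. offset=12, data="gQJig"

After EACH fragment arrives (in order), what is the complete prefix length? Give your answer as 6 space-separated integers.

Answer: 0 0 4 10 12 18

Derivation:
Fragment 1: offset=8 data="nu" -> buffer=????????nu???????? -> prefix_len=0
Fragment 2: offset=17 data="j" -> buffer=????????nu???????j -> prefix_len=0
Fragment 3: offset=0 data="FePq" -> buffer=FePq????nu???????j -> prefix_len=4
Fragment 4: offset=4 data="gShM" -> buffer=FePqgShMnu???????j -> prefix_len=10
Fragment 5: offset=10 data="jD" -> buffer=FePqgShMnujD?????j -> prefix_len=12
Fragment 6: offset=12 data="gQJig" -> buffer=FePqgShMnujDgQJigj -> prefix_len=18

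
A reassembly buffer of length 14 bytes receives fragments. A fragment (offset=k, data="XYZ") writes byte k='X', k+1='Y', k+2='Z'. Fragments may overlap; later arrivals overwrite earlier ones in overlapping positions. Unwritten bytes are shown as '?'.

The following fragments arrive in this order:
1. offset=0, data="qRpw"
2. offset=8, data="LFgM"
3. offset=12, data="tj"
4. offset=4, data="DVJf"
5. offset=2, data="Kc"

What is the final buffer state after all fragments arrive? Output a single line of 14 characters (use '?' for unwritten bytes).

Answer: qRKcDVJfLFgMtj

Derivation:
Fragment 1: offset=0 data="qRpw" -> buffer=qRpw??????????
Fragment 2: offset=8 data="LFgM" -> buffer=qRpw????LFgM??
Fragment 3: offset=12 data="tj" -> buffer=qRpw????LFgMtj
Fragment 4: offset=4 data="DVJf" -> buffer=qRpwDVJfLFgMtj
Fragment 5: offset=2 data="Kc" -> buffer=qRKcDVJfLFgMtj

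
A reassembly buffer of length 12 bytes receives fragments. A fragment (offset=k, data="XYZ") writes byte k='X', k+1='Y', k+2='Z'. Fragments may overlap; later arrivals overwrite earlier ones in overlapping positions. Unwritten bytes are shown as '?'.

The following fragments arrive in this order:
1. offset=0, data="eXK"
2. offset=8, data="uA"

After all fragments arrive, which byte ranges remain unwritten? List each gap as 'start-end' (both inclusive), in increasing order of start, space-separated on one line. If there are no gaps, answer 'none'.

Fragment 1: offset=0 len=3
Fragment 2: offset=8 len=2
Gaps: 3-7 10-11

Answer: 3-7 10-11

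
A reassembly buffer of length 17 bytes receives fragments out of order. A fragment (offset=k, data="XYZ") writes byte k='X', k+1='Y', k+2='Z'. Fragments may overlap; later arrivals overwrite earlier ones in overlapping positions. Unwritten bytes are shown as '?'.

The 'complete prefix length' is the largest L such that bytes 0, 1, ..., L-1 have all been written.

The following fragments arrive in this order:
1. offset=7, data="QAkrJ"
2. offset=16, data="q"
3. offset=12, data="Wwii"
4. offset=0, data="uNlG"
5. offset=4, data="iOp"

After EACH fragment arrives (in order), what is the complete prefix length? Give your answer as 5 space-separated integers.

Answer: 0 0 0 4 17

Derivation:
Fragment 1: offset=7 data="QAkrJ" -> buffer=???????QAkrJ????? -> prefix_len=0
Fragment 2: offset=16 data="q" -> buffer=???????QAkrJ????q -> prefix_len=0
Fragment 3: offset=12 data="Wwii" -> buffer=???????QAkrJWwiiq -> prefix_len=0
Fragment 4: offset=0 data="uNlG" -> buffer=uNlG???QAkrJWwiiq -> prefix_len=4
Fragment 5: offset=4 data="iOp" -> buffer=uNlGiOpQAkrJWwiiq -> prefix_len=17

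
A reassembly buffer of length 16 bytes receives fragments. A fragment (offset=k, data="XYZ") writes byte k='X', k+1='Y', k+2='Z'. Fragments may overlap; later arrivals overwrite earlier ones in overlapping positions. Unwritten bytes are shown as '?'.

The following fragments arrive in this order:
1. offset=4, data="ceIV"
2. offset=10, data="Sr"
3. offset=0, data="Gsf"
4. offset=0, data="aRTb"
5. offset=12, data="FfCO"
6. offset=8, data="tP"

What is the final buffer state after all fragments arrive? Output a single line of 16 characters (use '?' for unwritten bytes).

Fragment 1: offset=4 data="ceIV" -> buffer=????ceIV????????
Fragment 2: offset=10 data="Sr" -> buffer=????ceIV??Sr????
Fragment 3: offset=0 data="Gsf" -> buffer=Gsf?ceIV??Sr????
Fragment 4: offset=0 data="aRTb" -> buffer=aRTbceIV??Sr????
Fragment 5: offset=12 data="FfCO" -> buffer=aRTbceIV??SrFfCO
Fragment 6: offset=8 data="tP" -> buffer=aRTbceIVtPSrFfCO

Answer: aRTbceIVtPSrFfCO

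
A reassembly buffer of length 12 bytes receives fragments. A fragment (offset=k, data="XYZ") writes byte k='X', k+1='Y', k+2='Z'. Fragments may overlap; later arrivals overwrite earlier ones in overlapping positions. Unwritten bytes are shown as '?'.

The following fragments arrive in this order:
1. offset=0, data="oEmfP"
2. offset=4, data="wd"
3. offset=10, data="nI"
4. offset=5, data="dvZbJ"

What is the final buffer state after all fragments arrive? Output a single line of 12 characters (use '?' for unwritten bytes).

Fragment 1: offset=0 data="oEmfP" -> buffer=oEmfP???????
Fragment 2: offset=4 data="wd" -> buffer=oEmfwd??????
Fragment 3: offset=10 data="nI" -> buffer=oEmfwd????nI
Fragment 4: offset=5 data="dvZbJ" -> buffer=oEmfwdvZbJnI

Answer: oEmfwdvZbJnI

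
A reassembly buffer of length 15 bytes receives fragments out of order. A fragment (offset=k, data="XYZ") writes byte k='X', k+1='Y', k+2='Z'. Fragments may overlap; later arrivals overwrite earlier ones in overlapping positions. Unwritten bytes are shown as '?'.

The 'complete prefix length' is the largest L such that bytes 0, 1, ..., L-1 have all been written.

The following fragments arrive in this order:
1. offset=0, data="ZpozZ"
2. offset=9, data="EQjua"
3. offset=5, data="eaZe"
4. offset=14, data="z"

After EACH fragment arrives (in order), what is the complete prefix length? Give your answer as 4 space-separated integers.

Answer: 5 5 14 15

Derivation:
Fragment 1: offset=0 data="ZpozZ" -> buffer=ZpozZ?????????? -> prefix_len=5
Fragment 2: offset=9 data="EQjua" -> buffer=ZpozZ????EQjua? -> prefix_len=5
Fragment 3: offset=5 data="eaZe" -> buffer=ZpozZeaZeEQjua? -> prefix_len=14
Fragment 4: offset=14 data="z" -> buffer=ZpozZeaZeEQjuaz -> prefix_len=15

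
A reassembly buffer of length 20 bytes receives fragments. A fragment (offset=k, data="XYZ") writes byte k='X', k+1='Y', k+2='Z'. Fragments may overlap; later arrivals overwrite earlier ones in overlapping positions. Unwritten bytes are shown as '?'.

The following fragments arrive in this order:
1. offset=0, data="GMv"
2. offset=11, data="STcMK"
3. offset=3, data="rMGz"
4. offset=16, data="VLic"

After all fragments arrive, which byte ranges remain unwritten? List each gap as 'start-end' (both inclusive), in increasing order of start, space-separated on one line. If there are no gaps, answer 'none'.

Fragment 1: offset=0 len=3
Fragment 2: offset=11 len=5
Fragment 3: offset=3 len=4
Fragment 4: offset=16 len=4
Gaps: 7-10

Answer: 7-10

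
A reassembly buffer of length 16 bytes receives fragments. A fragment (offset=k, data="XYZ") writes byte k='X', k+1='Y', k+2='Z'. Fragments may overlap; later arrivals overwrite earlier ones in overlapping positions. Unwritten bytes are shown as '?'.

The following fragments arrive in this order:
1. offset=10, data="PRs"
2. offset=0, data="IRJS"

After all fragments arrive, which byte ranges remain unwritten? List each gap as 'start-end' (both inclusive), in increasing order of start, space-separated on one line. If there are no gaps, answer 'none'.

Answer: 4-9 13-15

Derivation:
Fragment 1: offset=10 len=3
Fragment 2: offset=0 len=4
Gaps: 4-9 13-15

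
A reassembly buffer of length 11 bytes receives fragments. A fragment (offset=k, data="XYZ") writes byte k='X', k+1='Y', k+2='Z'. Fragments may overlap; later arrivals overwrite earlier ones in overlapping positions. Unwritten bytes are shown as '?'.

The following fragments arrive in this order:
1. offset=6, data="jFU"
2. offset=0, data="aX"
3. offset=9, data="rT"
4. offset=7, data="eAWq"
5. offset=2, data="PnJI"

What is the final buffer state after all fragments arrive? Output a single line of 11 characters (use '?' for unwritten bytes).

Answer: aXPnJIjeAWq

Derivation:
Fragment 1: offset=6 data="jFU" -> buffer=??????jFU??
Fragment 2: offset=0 data="aX" -> buffer=aX????jFU??
Fragment 3: offset=9 data="rT" -> buffer=aX????jFUrT
Fragment 4: offset=7 data="eAWq" -> buffer=aX????jeAWq
Fragment 5: offset=2 data="PnJI" -> buffer=aXPnJIjeAWq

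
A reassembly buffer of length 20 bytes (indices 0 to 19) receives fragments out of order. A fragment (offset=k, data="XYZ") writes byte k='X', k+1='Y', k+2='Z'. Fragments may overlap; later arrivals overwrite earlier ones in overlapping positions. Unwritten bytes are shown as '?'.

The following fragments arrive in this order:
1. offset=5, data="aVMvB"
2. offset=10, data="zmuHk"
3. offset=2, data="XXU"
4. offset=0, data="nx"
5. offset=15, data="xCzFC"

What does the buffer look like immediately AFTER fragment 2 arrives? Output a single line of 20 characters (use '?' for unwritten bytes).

Fragment 1: offset=5 data="aVMvB" -> buffer=?????aVMvB??????????
Fragment 2: offset=10 data="zmuHk" -> buffer=?????aVMvBzmuHk?????

Answer: ?????aVMvBzmuHk?????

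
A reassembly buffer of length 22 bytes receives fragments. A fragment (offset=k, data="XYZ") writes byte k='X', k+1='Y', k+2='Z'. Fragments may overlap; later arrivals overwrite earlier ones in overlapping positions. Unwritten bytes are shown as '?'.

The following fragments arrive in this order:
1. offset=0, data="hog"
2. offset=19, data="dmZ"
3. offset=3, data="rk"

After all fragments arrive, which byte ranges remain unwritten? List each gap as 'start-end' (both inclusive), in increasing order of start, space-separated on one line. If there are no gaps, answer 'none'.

Answer: 5-18

Derivation:
Fragment 1: offset=0 len=3
Fragment 2: offset=19 len=3
Fragment 3: offset=3 len=2
Gaps: 5-18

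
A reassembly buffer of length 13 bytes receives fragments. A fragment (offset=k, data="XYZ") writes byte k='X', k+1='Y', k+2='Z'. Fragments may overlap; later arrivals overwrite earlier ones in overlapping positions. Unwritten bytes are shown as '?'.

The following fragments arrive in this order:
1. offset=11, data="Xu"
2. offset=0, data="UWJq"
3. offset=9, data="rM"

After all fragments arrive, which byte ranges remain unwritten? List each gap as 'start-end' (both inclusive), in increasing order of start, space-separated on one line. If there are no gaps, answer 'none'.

Fragment 1: offset=11 len=2
Fragment 2: offset=0 len=4
Fragment 3: offset=9 len=2
Gaps: 4-8

Answer: 4-8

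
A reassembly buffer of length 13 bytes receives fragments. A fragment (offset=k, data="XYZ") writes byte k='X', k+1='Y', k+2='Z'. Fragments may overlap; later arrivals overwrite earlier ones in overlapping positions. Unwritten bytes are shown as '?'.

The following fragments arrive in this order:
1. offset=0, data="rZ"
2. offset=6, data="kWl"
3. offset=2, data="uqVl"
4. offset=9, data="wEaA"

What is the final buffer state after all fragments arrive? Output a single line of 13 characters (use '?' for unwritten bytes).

Answer: rZuqVlkWlwEaA

Derivation:
Fragment 1: offset=0 data="rZ" -> buffer=rZ???????????
Fragment 2: offset=6 data="kWl" -> buffer=rZ????kWl????
Fragment 3: offset=2 data="uqVl" -> buffer=rZuqVlkWl????
Fragment 4: offset=9 data="wEaA" -> buffer=rZuqVlkWlwEaA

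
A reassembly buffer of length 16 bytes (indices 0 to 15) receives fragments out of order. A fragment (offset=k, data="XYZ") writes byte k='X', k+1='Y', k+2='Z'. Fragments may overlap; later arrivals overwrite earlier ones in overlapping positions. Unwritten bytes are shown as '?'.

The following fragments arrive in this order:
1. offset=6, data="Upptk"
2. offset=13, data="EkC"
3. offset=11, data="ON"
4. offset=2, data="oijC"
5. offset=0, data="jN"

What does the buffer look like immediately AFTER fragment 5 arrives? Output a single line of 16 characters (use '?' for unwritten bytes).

Fragment 1: offset=6 data="Upptk" -> buffer=??????Upptk?????
Fragment 2: offset=13 data="EkC" -> buffer=??????Upptk??EkC
Fragment 3: offset=11 data="ON" -> buffer=??????UpptkONEkC
Fragment 4: offset=2 data="oijC" -> buffer=??oijCUpptkONEkC
Fragment 5: offset=0 data="jN" -> buffer=jNoijCUpptkONEkC

Answer: jNoijCUpptkONEkC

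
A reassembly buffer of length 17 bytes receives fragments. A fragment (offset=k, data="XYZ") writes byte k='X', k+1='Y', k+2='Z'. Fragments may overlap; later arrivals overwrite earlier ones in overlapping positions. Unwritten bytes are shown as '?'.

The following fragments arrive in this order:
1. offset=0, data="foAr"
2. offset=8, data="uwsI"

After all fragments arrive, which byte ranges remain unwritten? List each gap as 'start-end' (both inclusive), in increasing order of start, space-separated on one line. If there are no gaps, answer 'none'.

Answer: 4-7 12-16

Derivation:
Fragment 1: offset=0 len=4
Fragment 2: offset=8 len=4
Gaps: 4-7 12-16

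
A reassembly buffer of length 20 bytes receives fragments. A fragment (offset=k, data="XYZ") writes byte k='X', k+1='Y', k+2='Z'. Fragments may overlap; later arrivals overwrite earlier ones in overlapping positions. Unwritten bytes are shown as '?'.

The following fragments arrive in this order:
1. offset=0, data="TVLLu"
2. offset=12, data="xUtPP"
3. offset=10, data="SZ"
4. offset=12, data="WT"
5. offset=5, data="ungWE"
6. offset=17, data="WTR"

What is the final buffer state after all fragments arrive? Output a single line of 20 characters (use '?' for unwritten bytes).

Fragment 1: offset=0 data="TVLLu" -> buffer=TVLLu???????????????
Fragment 2: offset=12 data="xUtPP" -> buffer=TVLLu???????xUtPP???
Fragment 3: offset=10 data="SZ" -> buffer=TVLLu?????SZxUtPP???
Fragment 4: offset=12 data="WT" -> buffer=TVLLu?????SZWTtPP???
Fragment 5: offset=5 data="ungWE" -> buffer=TVLLuungWESZWTtPP???
Fragment 6: offset=17 data="WTR" -> buffer=TVLLuungWESZWTtPPWTR

Answer: TVLLuungWESZWTtPPWTR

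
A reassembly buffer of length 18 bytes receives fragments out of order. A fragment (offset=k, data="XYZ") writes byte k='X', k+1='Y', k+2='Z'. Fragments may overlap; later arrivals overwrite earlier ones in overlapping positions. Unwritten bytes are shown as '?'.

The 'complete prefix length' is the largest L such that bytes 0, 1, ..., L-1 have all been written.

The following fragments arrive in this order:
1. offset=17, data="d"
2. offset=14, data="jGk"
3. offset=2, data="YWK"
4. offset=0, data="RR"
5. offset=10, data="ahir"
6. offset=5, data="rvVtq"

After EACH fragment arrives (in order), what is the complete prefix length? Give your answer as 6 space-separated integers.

Answer: 0 0 0 5 5 18

Derivation:
Fragment 1: offset=17 data="d" -> buffer=?????????????????d -> prefix_len=0
Fragment 2: offset=14 data="jGk" -> buffer=??????????????jGkd -> prefix_len=0
Fragment 3: offset=2 data="YWK" -> buffer=??YWK?????????jGkd -> prefix_len=0
Fragment 4: offset=0 data="RR" -> buffer=RRYWK?????????jGkd -> prefix_len=5
Fragment 5: offset=10 data="ahir" -> buffer=RRYWK?????ahirjGkd -> prefix_len=5
Fragment 6: offset=5 data="rvVtq" -> buffer=RRYWKrvVtqahirjGkd -> prefix_len=18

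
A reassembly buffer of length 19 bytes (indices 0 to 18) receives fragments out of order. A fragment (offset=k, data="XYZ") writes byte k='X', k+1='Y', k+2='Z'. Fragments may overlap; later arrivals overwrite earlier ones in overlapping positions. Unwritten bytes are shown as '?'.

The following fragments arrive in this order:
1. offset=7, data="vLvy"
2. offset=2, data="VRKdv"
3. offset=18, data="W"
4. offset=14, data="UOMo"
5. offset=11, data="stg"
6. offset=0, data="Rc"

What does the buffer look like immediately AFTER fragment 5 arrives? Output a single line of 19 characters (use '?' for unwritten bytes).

Fragment 1: offset=7 data="vLvy" -> buffer=???????vLvy????????
Fragment 2: offset=2 data="VRKdv" -> buffer=??VRKdvvLvy????????
Fragment 3: offset=18 data="W" -> buffer=??VRKdvvLvy???????W
Fragment 4: offset=14 data="UOMo" -> buffer=??VRKdvvLvy???UOMoW
Fragment 5: offset=11 data="stg" -> buffer=??VRKdvvLvystgUOMoW

Answer: ??VRKdvvLvystgUOMoW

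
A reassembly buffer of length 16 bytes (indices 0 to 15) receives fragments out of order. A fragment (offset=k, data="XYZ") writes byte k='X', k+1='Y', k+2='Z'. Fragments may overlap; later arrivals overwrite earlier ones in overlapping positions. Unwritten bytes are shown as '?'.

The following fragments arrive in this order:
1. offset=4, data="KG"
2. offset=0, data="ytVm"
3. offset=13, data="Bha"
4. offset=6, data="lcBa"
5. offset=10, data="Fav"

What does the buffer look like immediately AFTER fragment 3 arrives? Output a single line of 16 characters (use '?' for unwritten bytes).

Answer: ytVmKG???????Bha

Derivation:
Fragment 1: offset=4 data="KG" -> buffer=????KG??????????
Fragment 2: offset=0 data="ytVm" -> buffer=ytVmKG??????????
Fragment 3: offset=13 data="Bha" -> buffer=ytVmKG???????Bha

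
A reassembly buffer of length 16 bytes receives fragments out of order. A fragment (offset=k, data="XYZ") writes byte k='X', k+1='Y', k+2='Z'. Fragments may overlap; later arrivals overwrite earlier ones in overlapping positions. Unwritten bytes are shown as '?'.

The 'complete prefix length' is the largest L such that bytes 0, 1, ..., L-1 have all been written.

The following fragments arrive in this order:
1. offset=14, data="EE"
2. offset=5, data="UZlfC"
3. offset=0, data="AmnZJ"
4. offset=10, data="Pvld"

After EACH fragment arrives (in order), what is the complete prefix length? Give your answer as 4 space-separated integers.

Fragment 1: offset=14 data="EE" -> buffer=??????????????EE -> prefix_len=0
Fragment 2: offset=5 data="UZlfC" -> buffer=?????UZlfC????EE -> prefix_len=0
Fragment 3: offset=0 data="AmnZJ" -> buffer=AmnZJUZlfC????EE -> prefix_len=10
Fragment 4: offset=10 data="Pvld" -> buffer=AmnZJUZlfCPvldEE -> prefix_len=16

Answer: 0 0 10 16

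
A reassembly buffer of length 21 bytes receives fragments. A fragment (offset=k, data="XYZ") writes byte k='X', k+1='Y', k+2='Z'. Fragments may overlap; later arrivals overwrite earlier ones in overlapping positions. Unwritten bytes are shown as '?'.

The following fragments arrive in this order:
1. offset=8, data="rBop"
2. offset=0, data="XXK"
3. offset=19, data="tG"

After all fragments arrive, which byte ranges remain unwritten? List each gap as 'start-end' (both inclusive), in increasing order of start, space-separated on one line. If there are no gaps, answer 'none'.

Fragment 1: offset=8 len=4
Fragment 2: offset=0 len=3
Fragment 3: offset=19 len=2
Gaps: 3-7 12-18

Answer: 3-7 12-18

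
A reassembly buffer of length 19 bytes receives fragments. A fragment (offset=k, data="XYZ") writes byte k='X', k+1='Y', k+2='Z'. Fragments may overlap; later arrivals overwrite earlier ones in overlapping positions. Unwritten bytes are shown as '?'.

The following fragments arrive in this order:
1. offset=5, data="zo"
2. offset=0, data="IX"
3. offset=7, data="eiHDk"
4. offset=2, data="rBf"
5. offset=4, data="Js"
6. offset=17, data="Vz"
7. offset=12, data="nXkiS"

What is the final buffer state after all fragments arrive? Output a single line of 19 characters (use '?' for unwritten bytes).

Fragment 1: offset=5 data="zo" -> buffer=?????zo????????????
Fragment 2: offset=0 data="IX" -> buffer=IX???zo????????????
Fragment 3: offset=7 data="eiHDk" -> buffer=IX???zoeiHDk???????
Fragment 4: offset=2 data="rBf" -> buffer=IXrBfzoeiHDk???????
Fragment 5: offset=4 data="Js" -> buffer=IXrBJsoeiHDk???????
Fragment 6: offset=17 data="Vz" -> buffer=IXrBJsoeiHDk?????Vz
Fragment 7: offset=12 data="nXkiS" -> buffer=IXrBJsoeiHDknXkiSVz

Answer: IXrBJsoeiHDknXkiSVz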